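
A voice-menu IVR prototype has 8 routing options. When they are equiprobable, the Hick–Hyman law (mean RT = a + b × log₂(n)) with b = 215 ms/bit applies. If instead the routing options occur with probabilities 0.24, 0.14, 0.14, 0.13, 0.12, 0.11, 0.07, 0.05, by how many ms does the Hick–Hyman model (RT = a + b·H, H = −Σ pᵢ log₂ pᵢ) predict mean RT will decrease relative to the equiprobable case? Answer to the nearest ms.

27 ms

Equiprobable entropy H₀ = log₂ 8 = 3.0000 bits.
Skewed entropy H = −Σ pᵢ log₂ pᵢ = 2.8730 bits.
ΔRT = b·(H₀ − H) = 215 × 0.1270 = 27.30 ms.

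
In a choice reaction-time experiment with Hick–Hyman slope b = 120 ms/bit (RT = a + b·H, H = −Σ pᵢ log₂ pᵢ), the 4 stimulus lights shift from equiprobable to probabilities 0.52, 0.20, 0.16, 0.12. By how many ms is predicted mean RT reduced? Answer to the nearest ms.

31 ms

The RT saving is b·ΔH. Equiprobable H₀ = log₂(4) = 2.0000 bits; with the given probabilities H = 1.7450 bits.
b·(H₀ − H) = 120 × (2.0000 − 1.7450) = 30.59 ms.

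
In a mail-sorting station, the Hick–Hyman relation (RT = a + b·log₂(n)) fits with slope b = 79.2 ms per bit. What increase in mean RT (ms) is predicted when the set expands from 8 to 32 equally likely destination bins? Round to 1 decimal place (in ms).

158.4 ms

The intercept a cancels: ΔRT = b·(log₂ n₂ − log₂ n₁) = b·log₂(n₂/n₁).
log₂(32) − log₂(8) = log₂(32/8) = log₂(4) = 2.
ΔRT = 79.2 × 2.0000 = 158.400 ms.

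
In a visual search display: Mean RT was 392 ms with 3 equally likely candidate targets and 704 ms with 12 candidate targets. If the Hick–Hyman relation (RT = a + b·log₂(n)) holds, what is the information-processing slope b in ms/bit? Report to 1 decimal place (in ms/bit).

156.0 ms/bit

The slope on a log₂ axis is (704 − 392) / (3.5850 − 1.5850) = 156.000 ms/bit.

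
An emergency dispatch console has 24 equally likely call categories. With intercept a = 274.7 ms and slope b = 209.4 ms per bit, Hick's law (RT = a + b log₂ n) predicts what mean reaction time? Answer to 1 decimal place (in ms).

1234.8 ms

log₂(24) = 4.5850 bits, so RT = 274.7 + 209.4 × 4.5850 ≈ 1234.791 ms.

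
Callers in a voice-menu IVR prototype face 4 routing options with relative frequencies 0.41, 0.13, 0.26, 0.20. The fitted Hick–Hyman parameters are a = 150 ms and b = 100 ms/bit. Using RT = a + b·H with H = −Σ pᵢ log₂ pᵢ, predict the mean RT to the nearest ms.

Entropy contributions −pᵢ log₂ pᵢ: 0.5274, 0.3826, 0.5053, 0.4644; sum H = 1.8797 bits.
RT = a + bH = 150 + 100·1.8797 = 337.97 ms.

338 ms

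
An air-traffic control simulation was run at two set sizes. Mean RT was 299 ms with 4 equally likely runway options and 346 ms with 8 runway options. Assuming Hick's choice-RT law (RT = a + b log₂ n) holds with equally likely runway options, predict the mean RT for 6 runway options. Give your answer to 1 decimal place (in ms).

Solve the two-equation system in a and b:
  b = (346 − 299) / (log₂ 8 − log₂ 4) = 47 / (3 − 2) = 47.000 ms/bit
  a = 299 − 47.000 × 2 = 205.000 ms
Then RT(6) = 205.000 + 47.000 × log₂ 6 = 205.000 + 47.000 × 2.5850 ≈ 326.493 ms.

326.5 ms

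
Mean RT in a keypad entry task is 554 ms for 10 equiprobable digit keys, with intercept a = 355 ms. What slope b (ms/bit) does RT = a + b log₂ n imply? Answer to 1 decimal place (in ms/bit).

b = (554 − 355) / log₂(10) = 199 / 3.3219 = 59.905 ms/bit.

59.9 ms/bit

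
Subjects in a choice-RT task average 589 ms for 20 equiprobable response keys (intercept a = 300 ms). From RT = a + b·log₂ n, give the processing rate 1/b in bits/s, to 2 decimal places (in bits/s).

14.95 bits/s

Choice component = 589 − 300 = 289 ms over log₂(20) = 4.3219 bits.
b = 289 / 4.3219 = 66.868 ms/bit, so 1/b = 14.955 bits/s.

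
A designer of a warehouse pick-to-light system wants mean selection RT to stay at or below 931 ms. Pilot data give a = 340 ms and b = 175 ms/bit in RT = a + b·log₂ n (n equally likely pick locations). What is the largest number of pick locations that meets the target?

Set 340 + 175·log₂ n ≤ 931 → log₂ n ≤ (931 − 340)/175 = 3.3771.
So n ≤ 2^3.3771 = 10.390; the largest integer n is 10.

10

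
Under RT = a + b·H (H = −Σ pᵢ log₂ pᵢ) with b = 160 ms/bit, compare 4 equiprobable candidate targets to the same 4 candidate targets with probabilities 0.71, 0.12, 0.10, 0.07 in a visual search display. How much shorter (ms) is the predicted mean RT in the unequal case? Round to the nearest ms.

Equiprobable entropy H₀ = log₂ 4 = 2.0000 bits.
Skewed entropy H = −Σ pᵢ log₂ pᵢ = 1.3186 bits.
ΔRT = b·(H₀ − H) = 160 × 0.6814 = 109.02 ms.

109 ms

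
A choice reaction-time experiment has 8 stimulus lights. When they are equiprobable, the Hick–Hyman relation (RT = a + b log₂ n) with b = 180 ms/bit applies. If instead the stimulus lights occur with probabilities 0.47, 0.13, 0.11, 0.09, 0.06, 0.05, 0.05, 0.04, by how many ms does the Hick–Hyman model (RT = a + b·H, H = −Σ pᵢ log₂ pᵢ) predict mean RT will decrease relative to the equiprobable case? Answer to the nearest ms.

105 ms

Equiprobable entropy H₀ = log₂ 8 = 3.0000 bits.
Skewed entropy H = −Σ pᵢ log₂ pᵢ = 2.4190 bits.
ΔRT = b·(H₀ − H) = 180 × 0.5810 = 104.58 ms.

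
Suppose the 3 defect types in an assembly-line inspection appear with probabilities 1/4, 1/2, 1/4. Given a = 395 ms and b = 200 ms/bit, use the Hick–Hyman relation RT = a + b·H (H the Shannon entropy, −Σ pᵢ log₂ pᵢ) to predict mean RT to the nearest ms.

Each term −pᵢ log₂ pᵢ: 0.25·2 + 0.5·1 + 0.25·2; summed, H = 1.500 bits.
Mean RT = a + bH = 395 + 200·1.500 = 695.00 ms.

695 ms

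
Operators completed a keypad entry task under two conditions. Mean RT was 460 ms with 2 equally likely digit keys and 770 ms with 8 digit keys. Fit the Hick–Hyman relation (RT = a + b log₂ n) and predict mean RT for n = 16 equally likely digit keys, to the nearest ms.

925 ms

Fit slope and intercept:
  b = (770 − 460) / (log₂ 8 − log₂ 2) = 310 / (3 − 1) = 155 ms/bit
  a = 460 − 155 × 1 = 305 ms
Then RT(16) = 305 + 155 × log₂ 16 = 305 + 155 × 4 ≈ 925.000 ms.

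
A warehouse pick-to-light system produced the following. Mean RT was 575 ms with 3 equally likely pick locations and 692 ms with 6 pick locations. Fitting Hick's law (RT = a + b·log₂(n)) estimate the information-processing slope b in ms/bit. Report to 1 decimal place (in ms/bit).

The slope on a log₂ axis is (692 − 575) / (2.5850 − 1.5850) = 117.000 ms/bit.

117.0 ms/bit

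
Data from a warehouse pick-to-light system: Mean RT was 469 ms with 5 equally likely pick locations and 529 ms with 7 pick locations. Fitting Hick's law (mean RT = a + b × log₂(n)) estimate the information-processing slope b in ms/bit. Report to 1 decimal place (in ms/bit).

123.6 ms/bit

b = (RT₂ − RT₁)/(log₂ n₂ − log₂ n₁) = (529 − 469)/(2.8074 − 2.3219) = 123.603 ms/bit.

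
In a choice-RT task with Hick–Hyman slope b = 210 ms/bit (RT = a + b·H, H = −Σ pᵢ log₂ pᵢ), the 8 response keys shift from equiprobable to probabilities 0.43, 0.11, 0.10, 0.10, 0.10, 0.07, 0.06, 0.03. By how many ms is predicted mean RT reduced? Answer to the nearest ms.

Equiprobable entropy H₀ = log₂ 8 = 3.0000 bits.
Skewed entropy H = −Σ pᵢ log₂ pᵢ = 2.5343 bits.
ΔRT = b·(H₀ − H) = 210 × 0.4657 = 97.80 ms.

98 ms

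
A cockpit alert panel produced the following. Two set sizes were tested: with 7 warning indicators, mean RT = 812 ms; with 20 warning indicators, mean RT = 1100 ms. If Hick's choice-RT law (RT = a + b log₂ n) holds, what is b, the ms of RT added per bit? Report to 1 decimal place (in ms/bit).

b = (RT₂ − RT₁)/(log₂ n₂ − log₂ n₁) = (1100 − 812)/(4.3219 − 2.8074) = 190.153 ms/bit.

190.2 ms/bit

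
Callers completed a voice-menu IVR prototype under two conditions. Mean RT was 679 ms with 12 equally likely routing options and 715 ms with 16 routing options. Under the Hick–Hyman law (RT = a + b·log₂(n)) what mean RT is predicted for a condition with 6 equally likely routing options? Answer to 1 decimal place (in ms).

With log₂ n on the abscissa the relation is linear; from the two conditions:
  b = (715 − 679) / (log₂ 16 − log₂ 12) = 36 / (4 − 3.5850) = 86.739 ms/bit
  a = 679 − 86.739 × 3.5850 = 368.043 ms
Then RT(6) = 368.043 + 86.739 × log₂ 6 = 368.043 + 86.739 × 2.5850 ≈ 592.261 ms.

592.3 ms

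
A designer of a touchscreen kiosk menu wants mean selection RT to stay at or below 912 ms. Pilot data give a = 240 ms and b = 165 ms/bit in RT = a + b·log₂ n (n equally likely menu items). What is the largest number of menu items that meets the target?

16

165·log₂ n ≤ 912 − 240 = 672, giving log₂ n ≤ 4.0727 and n ≤ 16.827. The largest whole number is 16.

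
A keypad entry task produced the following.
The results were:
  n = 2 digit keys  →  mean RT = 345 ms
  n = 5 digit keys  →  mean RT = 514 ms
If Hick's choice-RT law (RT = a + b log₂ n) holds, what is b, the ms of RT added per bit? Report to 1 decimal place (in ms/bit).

b = (RT₂ − RT₁)/(log₂ n₂ − log₂ n₁) = (514 − 345)/(2.3219 − 1) = 127.844 ms/bit.

127.8 ms/bit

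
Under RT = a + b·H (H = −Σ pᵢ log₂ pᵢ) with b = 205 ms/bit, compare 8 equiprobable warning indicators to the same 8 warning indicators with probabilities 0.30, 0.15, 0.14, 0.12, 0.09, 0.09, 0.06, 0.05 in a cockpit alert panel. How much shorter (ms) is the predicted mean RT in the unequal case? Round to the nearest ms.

45 ms

The RT saving is b·ΔH. Equiprobable H₀ = log₂(8) = 3.0000 bits; with the given probabilities H = 2.7807 bits.
b·(H₀ − H) = 205 × (3.0000 − 2.7807) = 44.95 ms.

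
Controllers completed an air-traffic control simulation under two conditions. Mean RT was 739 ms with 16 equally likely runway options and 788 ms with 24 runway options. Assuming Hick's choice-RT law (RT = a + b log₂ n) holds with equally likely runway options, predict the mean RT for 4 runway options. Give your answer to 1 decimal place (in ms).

571.5 ms

Solve the two-equation system in a and b:
  b = (788 − 739) / (log₂ 24 − log₂ 16) = 49 / (4.5850 − 4) = 83.766 ms/bit
  a = 739 − 83.766 × 4 = 403.936 ms
Then RT(4) = 403.936 + 83.766 × log₂ 4 = 403.936 + 83.766 × 2 ≈ 571.468 ms.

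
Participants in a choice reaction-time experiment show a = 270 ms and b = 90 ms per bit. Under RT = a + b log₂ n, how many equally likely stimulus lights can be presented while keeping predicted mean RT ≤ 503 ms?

6

Set 270 + 90·log₂ n ≤ 503 → log₂ n ≤ (503 − 270)/90 = 2.5889.
So n ≤ 2^2.5889 = 6.016; the largest integer n is 6.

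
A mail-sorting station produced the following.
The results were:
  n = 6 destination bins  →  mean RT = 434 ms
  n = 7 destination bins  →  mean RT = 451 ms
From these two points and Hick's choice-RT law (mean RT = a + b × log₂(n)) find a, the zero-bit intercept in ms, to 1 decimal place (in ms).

b = (RT₂ − RT₁)/(log₂ n₂ − log₂ n₁) = (451 − 434)/(2.8074 − 2.5850) = 76.441 ms/bit.
a = RT₁ − b·log₂ n₁ = 434 − 76.441 × 2.5850 = 236.402 ms.

236.4 ms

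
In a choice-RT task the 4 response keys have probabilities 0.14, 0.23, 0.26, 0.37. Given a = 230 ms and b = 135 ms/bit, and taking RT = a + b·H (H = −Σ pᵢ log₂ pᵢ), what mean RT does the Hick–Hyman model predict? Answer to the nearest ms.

489 ms

H = 0.14·log₂(1/0.14) + 0.23·log₂(1/0.23) + 0.26·log₂(1/0.26) + 0.37·log₂(1/0.37) = 1.9208 bits.
RT = 230 + 135 × 1.9208 = 489.31 ms.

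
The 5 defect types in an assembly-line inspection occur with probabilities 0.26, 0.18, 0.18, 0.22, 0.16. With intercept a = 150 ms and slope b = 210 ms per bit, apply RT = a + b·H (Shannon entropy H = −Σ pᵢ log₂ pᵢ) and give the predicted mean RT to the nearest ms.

633 ms

Entropy contributions −pᵢ log₂ pᵢ: 0.5053, 0.4453, 0.4453, 0.4806, 0.4230; sum H = 2.2995 bits.
RT = a + bH = 150 + 210·2.2995 = 632.89 ms.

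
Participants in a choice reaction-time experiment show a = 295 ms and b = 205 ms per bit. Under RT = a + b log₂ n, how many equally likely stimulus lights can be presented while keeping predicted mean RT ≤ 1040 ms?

Set 295 + 205·log₂ n ≤ 1040 → log₂ n ≤ (1040 − 295)/205 = 3.6341.
So n ≤ 2^3.6341 = 12.416; the largest integer n is 12.

12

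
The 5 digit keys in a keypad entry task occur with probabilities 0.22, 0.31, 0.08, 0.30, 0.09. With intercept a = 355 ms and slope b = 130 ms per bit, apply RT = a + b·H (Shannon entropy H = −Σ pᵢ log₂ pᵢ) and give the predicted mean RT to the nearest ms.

632 ms

H = 0.22·log₂(1/0.22) + 0.31·log₂(1/0.31) + 0.08·log₂(1/0.08) + 0.30·log₂(1/0.30) + 0.09·log₂(1/0.09) = 2.1296 bits.
RT = 355 + 130 × 2.1296 = 631.85 ms.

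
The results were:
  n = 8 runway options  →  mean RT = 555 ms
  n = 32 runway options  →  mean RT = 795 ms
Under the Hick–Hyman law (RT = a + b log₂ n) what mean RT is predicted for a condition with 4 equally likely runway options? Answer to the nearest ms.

Solve the two-equation system in a and b:
  b = (795 − 555) / (log₂ 32 − log₂ 8) = 240 / (5 − 3) = 120 ms/bit
  a = 555 − 120 × 3 = 195 ms
Then RT(4) = 195 + 120 × log₂ 4 = 195 + 120 × 2 ≈ 435.000 ms.

435 ms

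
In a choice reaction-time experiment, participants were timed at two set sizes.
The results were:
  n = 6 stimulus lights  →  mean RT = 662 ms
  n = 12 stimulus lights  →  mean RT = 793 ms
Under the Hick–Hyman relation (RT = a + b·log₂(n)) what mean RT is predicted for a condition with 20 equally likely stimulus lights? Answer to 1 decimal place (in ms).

With log₂ n on the abscissa the relation is linear; from the two conditions:
  b = (793 − 662) / (log₂ 12 − log₂ 6) = 131 / (3.5850 − 2.5850) = 131.000 ms/bit
  a = 662 − 131.000 × 2.5850 = 323.370 ms
Then RT(20) = 323.370 + 131.000 × log₂ 20 = 323.370 + 131.000 × 4.3219 ≈ 889.542 ms.

889.5 ms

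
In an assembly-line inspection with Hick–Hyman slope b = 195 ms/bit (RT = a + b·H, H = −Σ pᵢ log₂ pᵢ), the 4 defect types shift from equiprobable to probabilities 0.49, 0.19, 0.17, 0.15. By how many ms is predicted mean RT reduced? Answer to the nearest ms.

38 ms

The RT saving is b·ΔH. Equiprobable H₀ = log₂(4) = 2.0000 bits; with the given probabilities H = 1.8046 bits.
b·(H₀ − H) = 195 × (2.0000 − 1.8046) = 38.10 ms.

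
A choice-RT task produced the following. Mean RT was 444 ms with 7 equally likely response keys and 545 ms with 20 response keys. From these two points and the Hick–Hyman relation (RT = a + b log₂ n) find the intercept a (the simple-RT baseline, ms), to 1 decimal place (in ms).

256.8 ms

b = (RT₂ − RT₁)/(log₂ n₂ − log₂ n₁) = (545 − 444)/(4.3219 − 2.8074) = 66.685 ms/bit.
a = RT₁ − b·log₂ n₁ = 444 − 66.685 × 2.8074 = 256.790 ms.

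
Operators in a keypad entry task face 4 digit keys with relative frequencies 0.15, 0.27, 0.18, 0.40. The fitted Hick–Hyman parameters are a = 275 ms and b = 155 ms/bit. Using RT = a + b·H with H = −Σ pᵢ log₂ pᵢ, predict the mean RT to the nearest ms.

569 ms

Entropy contributions −pᵢ log₂ pᵢ: 0.4105, 0.5100, 0.4453, 0.5288; sum H = 1.8946 bits.
RT = a + bH = 275 + 155·1.8946 = 568.67 ms.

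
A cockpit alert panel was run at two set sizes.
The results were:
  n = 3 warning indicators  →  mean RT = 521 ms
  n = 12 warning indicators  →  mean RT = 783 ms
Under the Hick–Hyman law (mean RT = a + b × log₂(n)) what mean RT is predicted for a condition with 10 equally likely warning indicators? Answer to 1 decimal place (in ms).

748.5 ms

RT is linear in log₂ n, so two points fix the line:
  b = (783 − 521) / (log₂ 12 − log₂ 3) = 262 / (3.5850 − 1.5850) = 131.000 ms/bit
  a = 521 − 131.000 × 1.5850 = 313.370 ms
Then RT(10) = 313.370 + 131.000 × log₂ 10 = 313.370 + 131.000 × 3.3219 ≈ 748.542 ms.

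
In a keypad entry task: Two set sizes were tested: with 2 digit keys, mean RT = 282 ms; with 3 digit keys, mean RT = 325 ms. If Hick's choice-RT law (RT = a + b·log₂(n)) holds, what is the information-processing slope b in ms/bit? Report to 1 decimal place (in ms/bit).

73.5 ms/bit

b = (RT₂ − RT₁)/(log₂ n₂ − log₂ n₁) = (325 − 282)/(1.5850 − 1) = 73.509 ms/bit.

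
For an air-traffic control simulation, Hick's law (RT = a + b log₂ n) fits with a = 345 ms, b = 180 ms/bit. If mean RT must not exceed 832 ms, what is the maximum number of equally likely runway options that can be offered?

6

180·log₂ n ≤ 832 − 345 = 487, giving log₂ n ≤ 2.7056 and n ≤ 6.523. The largest whole number is 6.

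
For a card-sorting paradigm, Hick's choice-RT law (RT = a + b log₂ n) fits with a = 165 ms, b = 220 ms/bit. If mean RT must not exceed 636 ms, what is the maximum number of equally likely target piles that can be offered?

4

Set 165 + 220·log₂ n ≤ 636 → log₂ n ≤ (636 − 165)/220 = 2.1409.
So n ≤ 2^2.1409 = 4.410; the largest integer n is 4.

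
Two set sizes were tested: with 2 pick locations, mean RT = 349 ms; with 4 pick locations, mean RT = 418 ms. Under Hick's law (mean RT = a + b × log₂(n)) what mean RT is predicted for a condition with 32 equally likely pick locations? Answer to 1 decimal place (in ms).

Fit slope and intercept:
  b = (418 − 349) / (log₂ 4 − log₂ 2) = 69 / (2 − 1) = 69.000 ms/bit
  a = 349 − 69.000 × 1 = 280.000 ms
Then RT(32) = 280.000 + 69.000 × log₂ 32 = 280.000 + 69.000 × 5 ≈ 625.000 ms.

625.0 ms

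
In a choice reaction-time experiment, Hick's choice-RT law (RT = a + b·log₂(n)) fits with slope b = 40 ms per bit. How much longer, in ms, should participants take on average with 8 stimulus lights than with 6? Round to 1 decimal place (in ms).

ΔRT = (a + b log₂ n₂) − (a + b log₂ n₁) = b·(log₂ n₂ − log₂ n₁).
log₂(8) − log₂(6) = 3 − 2.5850 = 0.4150.
ΔRT = 40 × 0.4150 = 16.601 ms.

16.6 ms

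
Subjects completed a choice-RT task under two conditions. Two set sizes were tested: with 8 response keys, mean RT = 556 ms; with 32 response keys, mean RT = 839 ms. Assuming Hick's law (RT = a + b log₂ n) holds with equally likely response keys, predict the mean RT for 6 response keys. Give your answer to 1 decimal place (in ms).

With log₂ n on the abscissa the relation is linear; from the two conditions:
  b = (839 − 556) / (log₂ 32 − log₂ 8) = 283 / (5 − 3) = 141.500 ms/bit
  a = 556 − 141.500 × 3 = 131.500 ms
Then RT(6) = 131.500 + 141.500 × log₂ 6 = 131.500 + 141.500 × 2.5850 ≈ 497.272 ms.

497.3 ms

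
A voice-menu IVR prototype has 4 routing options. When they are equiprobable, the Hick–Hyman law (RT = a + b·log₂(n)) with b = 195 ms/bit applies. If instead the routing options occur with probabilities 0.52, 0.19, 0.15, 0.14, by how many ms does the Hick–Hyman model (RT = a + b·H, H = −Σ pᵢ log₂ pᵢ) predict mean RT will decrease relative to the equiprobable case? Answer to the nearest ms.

Equiprobable entropy H₀ = log₂ 4 = 2.0000 bits.
Skewed entropy H = −Σ pᵢ log₂ pᵢ = 1.7535 bits.
ΔRT = b·(H₀ − H) = 195 × 0.2465 = 48.08 ms.

48 ms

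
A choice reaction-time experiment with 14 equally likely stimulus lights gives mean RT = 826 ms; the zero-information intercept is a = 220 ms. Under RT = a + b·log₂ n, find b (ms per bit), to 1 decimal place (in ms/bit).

14 alternatives carry log₂ 14 = 3.8074 bits; the choice cost is 826 − 220 = 606 ms, so b = 606/3.8074 = 159.166 ms/bit.

159.2 ms/bit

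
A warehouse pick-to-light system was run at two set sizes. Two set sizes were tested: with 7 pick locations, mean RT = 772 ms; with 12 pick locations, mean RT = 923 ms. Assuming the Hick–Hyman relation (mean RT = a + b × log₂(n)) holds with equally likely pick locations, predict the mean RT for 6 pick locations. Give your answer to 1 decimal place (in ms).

728.8 ms

Fit slope and intercept:
  b = (923 − 772) / (log₂ 12 − log₂ 7) = 151 / (3.5850 − 2.8074) = 194.185 ms/bit
  a = 772 − 194.185 × 2.8074 = 226.853 ms
Then RT(6) = 226.853 + 194.185 × log₂ 6 = 226.853 + 194.185 × 2.5850 ≈ 728.815 ms.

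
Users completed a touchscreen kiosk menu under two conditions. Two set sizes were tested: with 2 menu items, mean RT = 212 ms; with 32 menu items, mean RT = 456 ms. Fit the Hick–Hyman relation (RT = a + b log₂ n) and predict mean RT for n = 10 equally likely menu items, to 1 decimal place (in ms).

Solve the two-equation system in a and b:
  b = (456 − 212) / (log₂ 32 − log₂ 2) = 244 / (5 − 1) = 61.000 ms/bit
  a = 212 − 61.000 × 1 = 151.000 ms
Then RT(10) = 151.000 + 61.000 × log₂ 10 = 151.000 + 61.000 × 3.3219 ≈ 353.638 ms.

353.6 ms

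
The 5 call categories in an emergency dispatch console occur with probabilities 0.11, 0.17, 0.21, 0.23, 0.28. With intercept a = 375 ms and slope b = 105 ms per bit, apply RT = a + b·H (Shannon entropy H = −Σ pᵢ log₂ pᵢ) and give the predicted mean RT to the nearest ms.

612 ms

H = 0.11·log₂(1/0.11) + 0.17·log₂(1/0.17) + 0.21·log₂(1/0.21) + 0.23·log₂(1/0.23) + 0.28·log₂(1/0.28) = 2.2596 bits.
RT = 375 + 105 × 2.2596 = 612.26 ms.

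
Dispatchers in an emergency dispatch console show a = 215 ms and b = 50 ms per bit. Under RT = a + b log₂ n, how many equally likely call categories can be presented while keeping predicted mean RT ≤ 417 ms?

16

Information budget: (417 − 215)/50 = 4.0400 bits, so n ≤ 2^4.0400 = 16.450 → at most 16.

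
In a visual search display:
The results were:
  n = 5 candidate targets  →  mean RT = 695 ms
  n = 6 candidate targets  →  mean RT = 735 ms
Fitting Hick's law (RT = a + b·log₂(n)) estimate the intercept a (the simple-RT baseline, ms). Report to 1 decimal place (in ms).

341.9 ms

Slope: b = (735 − 695) / (log₂ 6 − log₂ 5) = 40/0.2630 = 152.071 ms/bit.
Intercept: a = 695 − 152.071·log₂(5) = 341.901 ms.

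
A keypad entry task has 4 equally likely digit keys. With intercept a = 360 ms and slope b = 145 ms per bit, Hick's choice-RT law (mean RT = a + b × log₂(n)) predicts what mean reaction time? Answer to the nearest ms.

650 ms

log₂(4) = 2 bits, so RT = 360 + 145 × 2 ≈ 650.000 ms.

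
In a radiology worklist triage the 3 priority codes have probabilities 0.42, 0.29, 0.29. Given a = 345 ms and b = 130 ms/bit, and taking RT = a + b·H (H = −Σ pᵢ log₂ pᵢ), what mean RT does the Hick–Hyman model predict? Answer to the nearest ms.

H = 0.42·log₂(1/0.42) + 0.29·log₂(1/0.29) + 0.29·log₂(1/0.29) = 1.5615 bits.
RT = 345 + 130 × 1.5615 = 547.99 ms.

548 ms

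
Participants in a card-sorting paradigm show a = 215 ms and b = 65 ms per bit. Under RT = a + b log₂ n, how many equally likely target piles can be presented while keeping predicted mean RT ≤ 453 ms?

65·log₂ n ≤ 453 − 215 = 238, giving log₂ n ≤ 3.6615 and n ≤ 12.654. The largest whole number is 12.

12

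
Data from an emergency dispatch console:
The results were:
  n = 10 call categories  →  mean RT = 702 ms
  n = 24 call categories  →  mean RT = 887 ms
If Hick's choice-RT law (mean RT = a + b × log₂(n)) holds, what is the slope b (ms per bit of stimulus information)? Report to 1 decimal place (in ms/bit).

b = (RT₂ − RT₁)/(log₂ n₂ − log₂ n₁) = (887 − 702)/(4.5850 − 3.3219) = 146.473 ms/bit.

146.5 ms/bit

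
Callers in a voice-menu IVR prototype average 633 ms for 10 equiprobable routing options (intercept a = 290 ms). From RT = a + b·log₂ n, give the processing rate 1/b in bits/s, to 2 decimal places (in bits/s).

9.68 bits/s

Choice component = 633 − 290 = 343 ms over log₂(10) = 3.3219 bits.
b = 343 / 3.3219 = 103.253 ms/bit, so 1/b = 9.685 bits/s.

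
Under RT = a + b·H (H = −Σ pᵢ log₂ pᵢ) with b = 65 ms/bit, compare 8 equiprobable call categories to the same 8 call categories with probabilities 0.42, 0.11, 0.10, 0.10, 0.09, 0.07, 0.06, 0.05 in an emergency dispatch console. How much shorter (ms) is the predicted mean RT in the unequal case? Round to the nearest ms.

The RT saving is b·ΔH. Equiprobable H₀ = log₂(8) = 3.0000 bits; with the given probabilities H = 2.5812 bits.
b·(H₀ − H) = 65 × (3.0000 − 2.5812) = 27.22 ms.

27 ms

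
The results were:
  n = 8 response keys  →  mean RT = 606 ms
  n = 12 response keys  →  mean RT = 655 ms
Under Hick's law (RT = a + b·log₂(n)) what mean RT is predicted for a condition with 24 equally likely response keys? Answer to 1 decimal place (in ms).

RT is linear in log₂ n, so two points fix the line:
  b = (655 − 606) / (log₂ 12 − log₂ 8) = 49 / (3.5850 − 3) = 83.766 ms/bit
  a = 606 − 83.766 × 3 = 354.702 ms
Then RT(24) = 354.702 + 83.766 × log₂ 24 = 354.702 + 83.766 × 4.5850 ≈ 738.766 ms.

738.8 ms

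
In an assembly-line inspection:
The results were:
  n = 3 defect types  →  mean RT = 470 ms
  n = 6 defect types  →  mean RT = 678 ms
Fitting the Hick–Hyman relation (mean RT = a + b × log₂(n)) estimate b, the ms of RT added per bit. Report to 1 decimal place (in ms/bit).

208.0 ms/bit

b = (RT₂ − RT₁)/(log₂ n₂ − log₂ n₁) = (678 − 470)/(2.5850 − 1.5850) = 208.000 ms/bit.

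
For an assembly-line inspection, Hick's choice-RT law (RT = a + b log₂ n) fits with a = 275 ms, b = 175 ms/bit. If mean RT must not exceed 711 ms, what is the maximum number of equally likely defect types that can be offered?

Information budget: (711 − 275)/175 = 2.4914 bits, so n ≤ 2^2.4914 = 5.623 → at most 5.

5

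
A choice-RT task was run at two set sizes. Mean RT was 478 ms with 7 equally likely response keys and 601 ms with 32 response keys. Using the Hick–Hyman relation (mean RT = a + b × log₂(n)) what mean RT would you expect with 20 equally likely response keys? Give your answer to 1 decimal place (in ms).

With log₂ n on the abscissa the relation is linear; from the two conditions:
  b = (601 − 478) / (log₂ 32 − log₂ 7) = 123 / (5 − 2.8074) = 56.097 ms/bit
  a = 478 − 56.097 × 2.8074 = 320.517 ms
Then RT(20) = 320.517 + 56.097 × log₂ 20 = 320.517 + 56.097 × 4.3219 ≈ 562.962 ms.

563.0 ms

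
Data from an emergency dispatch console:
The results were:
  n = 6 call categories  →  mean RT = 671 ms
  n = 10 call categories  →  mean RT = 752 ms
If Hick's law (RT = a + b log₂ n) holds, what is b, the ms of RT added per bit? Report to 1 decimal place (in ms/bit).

The slope on a log₂ axis is (752 − 671) / (3.3219 − 2.5850) = 109.910 ms/bit.

109.9 ms/bit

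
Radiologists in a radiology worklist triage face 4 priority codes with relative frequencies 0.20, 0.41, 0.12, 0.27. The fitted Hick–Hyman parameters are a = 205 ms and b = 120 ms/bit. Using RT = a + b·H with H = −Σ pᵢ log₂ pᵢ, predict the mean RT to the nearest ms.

H = 0.20·log₂(1/0.20) + 0.41·log₂(1/0.41) + 0.12·log₂(1/0.12) + 0.27·log₂(1/0.27) = 1.8689 bits.
RT = 205 + 120 × 1.8689 = 429.26 ms.

429 ms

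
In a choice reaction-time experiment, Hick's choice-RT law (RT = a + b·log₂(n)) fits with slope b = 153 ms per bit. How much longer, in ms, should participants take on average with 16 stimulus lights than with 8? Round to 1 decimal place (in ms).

153.0 ms

The intercept a cancels: ΔRT = b·(log₂ n₂ − log₂ n₁) = b·log₂(n₂/n₁).
log₂(16) − log₂(8) = log₂(16/8) = log₂(2) = 1.
ΔRT = 153 × 1.0000 = 153.000 ms.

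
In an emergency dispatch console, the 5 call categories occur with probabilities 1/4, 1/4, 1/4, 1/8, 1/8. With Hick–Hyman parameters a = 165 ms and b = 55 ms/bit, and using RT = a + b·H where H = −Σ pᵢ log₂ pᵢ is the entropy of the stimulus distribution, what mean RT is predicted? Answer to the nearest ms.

H = −Σ pᵢ log₂ pᵢ = 0.25·2 + 0.25·2 + 0.25·2 + 0.125·3 + 0.125·3 = 2.250 bits.
RT = 165 + 55 × 2.250 = 288.75 ms.

289 ms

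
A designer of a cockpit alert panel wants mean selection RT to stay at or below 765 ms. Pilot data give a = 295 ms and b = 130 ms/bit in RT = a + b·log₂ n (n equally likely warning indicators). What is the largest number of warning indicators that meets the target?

Set 295 + 130·log₂ n ≤ 765 → log₂ n ≤ (765 − 295)/130 = 3.6154.
So n ≤ 2^3.6154 = 12.256; the largest integer n is 12.

12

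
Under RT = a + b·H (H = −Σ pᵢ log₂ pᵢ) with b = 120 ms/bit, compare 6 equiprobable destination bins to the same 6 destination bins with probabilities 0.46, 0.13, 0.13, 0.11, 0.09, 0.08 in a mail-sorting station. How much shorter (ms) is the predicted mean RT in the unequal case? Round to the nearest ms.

Equiprobable entropy H₀ = log₂ 6 = 2.5850 bits.
Skewed entropy H = −Σ pᵢ log₂ pᵢ = 2.2351 bits.
ΔRT = b·(H₀ − H) = 120 × 0.3499 = 41.99 ms.

42 ms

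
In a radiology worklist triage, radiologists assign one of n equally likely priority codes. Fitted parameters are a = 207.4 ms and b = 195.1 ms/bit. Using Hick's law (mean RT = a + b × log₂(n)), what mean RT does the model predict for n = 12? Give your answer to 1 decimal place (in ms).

log₂(12) = 3.5850 bits, so RT = 207.4 + 195.1 × 3.5850 ≈ 906.826 ms.

906.8 ms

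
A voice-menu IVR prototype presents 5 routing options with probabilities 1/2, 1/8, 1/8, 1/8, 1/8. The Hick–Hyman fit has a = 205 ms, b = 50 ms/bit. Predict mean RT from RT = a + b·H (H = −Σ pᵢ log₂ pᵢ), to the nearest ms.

H = −Σ pᵢ log₂ pᵢ = 0.5·1 + 0.125·3 + 0.125·3 + 0.125·3 + 0.125·3 = 2.000 bits.
RT = 205 + 50 × 2.000 = 305.00 ms.

305 ms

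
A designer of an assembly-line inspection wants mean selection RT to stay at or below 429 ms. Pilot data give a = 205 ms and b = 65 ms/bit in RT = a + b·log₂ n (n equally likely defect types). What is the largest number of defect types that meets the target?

Set 205 + 65·log₂ n ≤ 429 → log₂ n ≤ (429 − 205)/65 = 3.4462.
So n ≤ 2^3.4462 = 10.899; the largest integer n is 10.

10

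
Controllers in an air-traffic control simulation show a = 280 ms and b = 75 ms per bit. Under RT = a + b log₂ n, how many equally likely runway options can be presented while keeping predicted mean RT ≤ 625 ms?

Information budget: (625 − 280)/75 = 4.6000 bits, so n ≤ 2^4.6000 = 24.251 → at most 24.

24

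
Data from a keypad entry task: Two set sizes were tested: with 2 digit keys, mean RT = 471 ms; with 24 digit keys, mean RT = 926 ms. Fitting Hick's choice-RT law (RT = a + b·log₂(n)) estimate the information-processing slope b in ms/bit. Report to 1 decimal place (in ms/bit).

126.9 ms/bit

Slope: b = (926 − 471) / (log₂ 24 − log₂ 2) = 455/3.5850 = 126.919 ms/bit.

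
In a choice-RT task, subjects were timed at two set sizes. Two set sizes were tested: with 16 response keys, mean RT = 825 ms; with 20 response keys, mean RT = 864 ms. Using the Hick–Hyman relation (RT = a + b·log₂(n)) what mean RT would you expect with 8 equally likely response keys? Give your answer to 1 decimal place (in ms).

RT is linear in log₂ n, so two points fix the line:
  b = (864 − 825) / (log₂ 20 − log₂ 16) = 39 / (4.3219 − 4) = 121.145 ms/bit
  a = 825 − 121.145 × 4 = 340.420 ms
Then RT(8) = 340.420 + 121.145 × log₂ 8 = 340.420 + 121.145 × 3 ≈ 703.855 ms.

703.9 ms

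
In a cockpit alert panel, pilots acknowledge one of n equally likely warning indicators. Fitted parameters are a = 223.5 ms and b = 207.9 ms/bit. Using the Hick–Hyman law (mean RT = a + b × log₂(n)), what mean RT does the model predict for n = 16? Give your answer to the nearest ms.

1055 ms

log₂(16) = 4 bits, so RT = 223.5 + 207.9 × 4 ≈ 1055.100 ms.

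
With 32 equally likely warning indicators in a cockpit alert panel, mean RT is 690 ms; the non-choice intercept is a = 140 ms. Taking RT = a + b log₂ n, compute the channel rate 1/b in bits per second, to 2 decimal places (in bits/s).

Choice component = 690 − 140 = 550 ms over log₂(32) = 5 bits.
b = 550 / 5 = 110.000 ms/bit, so 1/b = 9.091 bits/s.

9.09 bits/s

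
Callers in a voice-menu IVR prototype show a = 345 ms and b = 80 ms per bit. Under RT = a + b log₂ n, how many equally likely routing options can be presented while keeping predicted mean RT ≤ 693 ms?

80·log₂ n ≤ 693 − 345 = 348, giving log₂ n ≤ 4.3500 and n ≤ 20.393. The largest whole number is 20.

20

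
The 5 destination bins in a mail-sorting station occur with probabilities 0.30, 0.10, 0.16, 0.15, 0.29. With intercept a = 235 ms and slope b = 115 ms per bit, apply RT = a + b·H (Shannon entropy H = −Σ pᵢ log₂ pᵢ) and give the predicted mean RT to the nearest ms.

489 ms

Entropy contributions −pᵢ log₂ pᵢ: 0.5211, 0.3322, 0.4230, 0.4105, 0.5179; sum H = 2.2047 bits.
RT = a + bH = 235 + 115·2.2047 = 488.55 ms.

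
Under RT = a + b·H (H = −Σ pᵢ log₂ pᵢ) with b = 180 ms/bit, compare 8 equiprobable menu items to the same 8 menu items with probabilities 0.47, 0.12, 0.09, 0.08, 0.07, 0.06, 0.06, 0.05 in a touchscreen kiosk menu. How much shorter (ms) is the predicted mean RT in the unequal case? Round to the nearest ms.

98 ms

The RT saving is b·ΔH. Equiprobable H₀ = log₂(8) = 3.0000 bits; with the given probabilities H = 2.4549 bits.
b·(H₀ − H) = 180 × (3.0000 − 2.4549) = 98.12 ms.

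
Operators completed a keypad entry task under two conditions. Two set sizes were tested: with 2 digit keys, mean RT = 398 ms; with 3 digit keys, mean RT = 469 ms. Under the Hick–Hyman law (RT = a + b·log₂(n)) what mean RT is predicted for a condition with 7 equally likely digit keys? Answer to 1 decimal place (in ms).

617.4 ms

Fit slope and intercept:
  b = (469 − 398) / (log₂ 3 − log₂ 2) = 71 / (1.5850 − 1) = 121.375 ms/bit
  a = 398 − 121.375 × 1 = 276.625 ms
Then RT(7) = 276.625 + 121.375 × log₂ 7 = 276.625 + 121.375 × 2.8074 ≈ 617.368 ms.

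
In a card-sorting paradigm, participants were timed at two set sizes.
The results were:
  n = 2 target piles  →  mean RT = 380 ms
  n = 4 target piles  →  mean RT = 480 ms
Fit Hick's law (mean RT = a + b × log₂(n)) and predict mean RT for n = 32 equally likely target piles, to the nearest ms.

780 ms

With log₂ n on the abscissa the relation is linear; from the two conditions:
  b = (480 − 380) / (log₂ 4 − log₂ 2) = 100 / (2 − 1) = 100 ms/bit
  a = 380 − 100 × 1 = 280 ms
Then RT(32) = 280 + 100 × log₂ 32 = 280 + 100 × 5 ≈ 780.000 ms.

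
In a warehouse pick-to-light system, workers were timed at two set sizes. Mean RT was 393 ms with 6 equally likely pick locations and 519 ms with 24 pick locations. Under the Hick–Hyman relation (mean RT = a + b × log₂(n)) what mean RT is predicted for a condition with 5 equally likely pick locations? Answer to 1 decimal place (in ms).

376.4 ms

Solve the two-equation system in a and b:
  b = (519 − 393) / (log₂ 24 − log₂ 6) = 126 / (4.5850 − 2.5850) = 63.000 ms/bit
  a = 393 − 63.000 × 2.5850 = 230.147 ms
Then RT(5) = 230.147 + 63.000 × log₂ 5 = 230.147 + 63.000 × 2.3219 ≈ 376.429 ms.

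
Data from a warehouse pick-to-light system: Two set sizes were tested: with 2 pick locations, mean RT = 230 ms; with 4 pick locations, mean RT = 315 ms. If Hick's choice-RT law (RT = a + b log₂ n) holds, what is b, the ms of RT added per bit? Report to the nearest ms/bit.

85 ms/bit

b = (RT₂ − RT₁)/(log₂ n₂ − log₂ n₁) = (315 − 230)/(2 − 1) = 85 ms/bit.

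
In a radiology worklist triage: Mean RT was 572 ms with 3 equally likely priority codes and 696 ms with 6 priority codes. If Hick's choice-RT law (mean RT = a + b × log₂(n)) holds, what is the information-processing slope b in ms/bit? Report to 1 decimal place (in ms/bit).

Slope: b = (696 − 572) / (log₂ 6 − log₂ 3) = 124/1.0000 = 124.000 ms/bit.

124.0 ms/bit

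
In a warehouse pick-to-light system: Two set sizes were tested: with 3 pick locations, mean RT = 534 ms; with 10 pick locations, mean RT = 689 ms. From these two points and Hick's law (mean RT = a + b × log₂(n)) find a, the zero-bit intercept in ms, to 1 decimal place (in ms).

The slope on a log₂ axis is (689 − 534) / (3.3219 − 1.5850) = 89.236 ms/bit.
a = RT₁ − b·log₂ n₁ = 534 − 89.236 × 1.5850 = 392.564 ms.

392.6 ms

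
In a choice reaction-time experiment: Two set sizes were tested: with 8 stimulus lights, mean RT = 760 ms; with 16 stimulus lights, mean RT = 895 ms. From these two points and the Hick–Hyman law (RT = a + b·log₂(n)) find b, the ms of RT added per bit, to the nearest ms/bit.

135 ms/bit

The slope on a log₂ axis is (895 − 760) / (4 − 3) = 135 ms/bit.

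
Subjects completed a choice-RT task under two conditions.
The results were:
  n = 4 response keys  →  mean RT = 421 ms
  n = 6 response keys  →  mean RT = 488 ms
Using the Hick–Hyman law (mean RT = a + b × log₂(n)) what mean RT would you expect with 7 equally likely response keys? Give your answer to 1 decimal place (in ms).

RT is linear in log₂ n, so two points fix the line:
  b = (488 − 421) / (log₂ 6 − log₂ 4) = 67 / (2.5850 − 2) = 114.537 ms/bit
  a = 421 − 114.537 × 2 = 191.925 ms
Then RT(7) = 191.925 + 114.537 × log₂ 7 = 191.925 + 114.537 × 2.8074 ≈ 513.472 ms.

513.5 ms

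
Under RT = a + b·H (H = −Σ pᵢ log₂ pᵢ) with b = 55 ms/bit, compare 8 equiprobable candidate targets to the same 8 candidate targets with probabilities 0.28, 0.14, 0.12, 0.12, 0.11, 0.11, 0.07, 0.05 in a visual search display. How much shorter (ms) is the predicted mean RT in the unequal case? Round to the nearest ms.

9 ms

The RT saving is b·ΔH. Equiprobable H₀ = log₂(8) = 3.0000 bits; with the given probabilities H = 2.8307 bits.
b·(H₀ − H) = 55 × (3.0000 − 2.8307) = 9.31 ms.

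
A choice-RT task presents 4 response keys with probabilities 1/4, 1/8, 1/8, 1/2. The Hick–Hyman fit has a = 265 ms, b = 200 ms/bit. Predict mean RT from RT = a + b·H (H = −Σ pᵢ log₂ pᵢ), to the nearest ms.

H = −Σ pᵢ log₂ pᵢ = 0.25·2 + 0.125·3 + 0.125·3 + 0.5·1 = 1.750 bits.
RT = 265 + 200 × 1.750 = 615.00 ms.

615 ms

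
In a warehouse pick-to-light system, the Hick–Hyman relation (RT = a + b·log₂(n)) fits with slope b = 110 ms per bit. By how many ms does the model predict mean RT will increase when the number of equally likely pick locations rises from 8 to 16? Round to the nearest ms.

110 ms

Only the slope matters, since a is common to both: ΔRT = b·log₂(n₂/n₁).
log₂(16) − log₂(8) = log₂(16/8) = log₂(2) = 1.
ΔRT = 110 × 1.0000 = 110.000 ms.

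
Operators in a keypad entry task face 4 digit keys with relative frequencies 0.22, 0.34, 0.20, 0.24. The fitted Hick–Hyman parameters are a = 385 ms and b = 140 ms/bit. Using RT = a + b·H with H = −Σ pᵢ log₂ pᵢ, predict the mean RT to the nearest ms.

Entropy contributions −pᵢ log₂ pᵢ: 0.4806, 0.5292, 0.4644, 0.4941; sum H = 1.9683 bits.
RT = a + bH = 385 + 140·1.9683 = 660.56 ms.

661 ms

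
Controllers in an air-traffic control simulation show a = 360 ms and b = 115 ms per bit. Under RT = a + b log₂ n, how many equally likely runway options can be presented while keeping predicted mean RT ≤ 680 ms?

6

Information budget: (680 − 360)/115 = 2.7826 bits, so n ≤ 2^2.7826 = 6.881 → at most 6.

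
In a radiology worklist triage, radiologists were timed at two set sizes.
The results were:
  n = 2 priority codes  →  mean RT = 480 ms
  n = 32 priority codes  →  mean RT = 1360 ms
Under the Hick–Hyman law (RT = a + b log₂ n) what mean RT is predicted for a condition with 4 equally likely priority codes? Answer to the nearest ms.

RT is linear in log₂ n, so two points fix the line:
  b = (1360 − 480) / (log₂ 32 − log₂ 2) = 880 / (5 − 1) = 220 ms/bit
  a = 480 − 220 × 1 = 260 ms
Then RT(4) = 260 + 220 × log₂ 4 = 260 + 220 × 2 ≈ 700.000 ms.

700 ms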